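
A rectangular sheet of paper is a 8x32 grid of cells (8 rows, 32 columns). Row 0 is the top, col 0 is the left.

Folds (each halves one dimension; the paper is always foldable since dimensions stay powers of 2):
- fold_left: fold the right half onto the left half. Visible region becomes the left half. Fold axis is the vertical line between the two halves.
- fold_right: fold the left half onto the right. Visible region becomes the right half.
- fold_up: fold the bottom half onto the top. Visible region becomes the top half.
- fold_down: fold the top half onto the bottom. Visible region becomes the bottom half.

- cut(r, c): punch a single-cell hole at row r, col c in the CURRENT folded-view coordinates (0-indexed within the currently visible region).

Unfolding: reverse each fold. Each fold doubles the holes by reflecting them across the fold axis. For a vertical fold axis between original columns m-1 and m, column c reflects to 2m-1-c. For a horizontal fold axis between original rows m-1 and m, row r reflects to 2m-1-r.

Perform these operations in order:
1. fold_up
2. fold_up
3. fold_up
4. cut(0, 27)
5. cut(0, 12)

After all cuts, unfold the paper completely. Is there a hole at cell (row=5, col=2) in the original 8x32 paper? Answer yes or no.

Op 1 fold_up: fold axis h@4; visible region now rows[0,4) x cols[0,32) = 4x32
Op 2 fold_up: fold axis h@2; visible region now rows[0,2) x cols[0,32) = 2x32
Op 3 fold_up: fold axis h@1; visible region now rows[0,1) x cols[0,32) = 1x32
Op 4 cut(0, 27): punch at orig (0,27); cuts so far [(0, 27)]; region rows[0,1) x cols[0,32) = 1x32
Op 5 cut(0, 12): punch at orig (0,12); cuts so far [(0, 12), (0, 27)]; region rows[0,1) x cols[0,32) = 1x32
Unfold 1 (reflect across h@1): 4 holes -> [(0, 12), (0, 27), (1, 12), (1, 27)]
Unfold 2 (reflect across h@2): 8 holes -> [(0, 12), (0, 27), (1, 12), (1, 27), (2, 12), (2, 27), (3, 12), (3, 27)]
Unfold 3 (reflect across h@4): 16 holes -> [(0, 12), (0, 27), (1, 12), (1, 27), (2, 12), (2, 27), (3, 12), (3, 27), (4, 12), (4, 27), (5, 12), (5, 27), (6, 12), (6, 27), (7, 12), (7, 27)]
Holes: [(0, 12), (0, 27), (1, 12), (1, 27), (2, 12), (2, 27), (3, 12), (3, 27), (4, 12), (4, 27), (5, 12), (5, 27), (6, 12), (6, 27), (7, 12), (7, 27)]

Answer: no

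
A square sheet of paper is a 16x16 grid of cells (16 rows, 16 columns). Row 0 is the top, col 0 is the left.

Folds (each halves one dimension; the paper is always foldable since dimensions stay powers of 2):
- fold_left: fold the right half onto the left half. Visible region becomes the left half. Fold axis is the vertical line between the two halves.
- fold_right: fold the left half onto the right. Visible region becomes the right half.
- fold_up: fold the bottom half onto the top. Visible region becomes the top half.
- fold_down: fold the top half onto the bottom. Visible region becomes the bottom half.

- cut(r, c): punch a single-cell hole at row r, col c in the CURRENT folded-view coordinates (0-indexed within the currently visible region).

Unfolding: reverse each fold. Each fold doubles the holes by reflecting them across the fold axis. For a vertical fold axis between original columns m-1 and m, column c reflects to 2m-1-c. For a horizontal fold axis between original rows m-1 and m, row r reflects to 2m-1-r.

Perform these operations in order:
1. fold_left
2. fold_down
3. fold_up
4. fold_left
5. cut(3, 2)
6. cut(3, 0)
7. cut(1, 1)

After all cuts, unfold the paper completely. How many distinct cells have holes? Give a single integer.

Answer: 48

Derivation:
Op 1 fold_left: fold axis v@8; visible region now rows[0,16) x cols[0,8) = 16x8
Op 2 fold_down: fold axis h@8; visible region now rows[8,16) x cols[0,8) = 8x8
Op 3 fold_up: fold axis h@12; visible region now rows[8,12) x cols[0,8) = 4x8
Op 4 fold_left: fold axis v@4; visible region now rows[8,12) x cols[0,4) = 4x4
Op 5 cut(3, 2): punch at orig (11,2); cuts so far [(11, 2)]; region rows[8,12) x cols[0,4) = 4x4
Op 6 cut(3, 0): punch at orig (11,0); cuts so far [(11, 0), (11, 2)]; region rows[8,12) x cols[0,4) = 4x4
Op 7 cut(1, 1): punch at orig (9,1); cuts so far [(9, 1), (11, 0), (11, 2)]; region rows[8,12) x cols[0,4) = 4x4
Unfold 1 (reflect across v@4): 6 holes -> [(9, 1), (9, 6), (11, 0), (11, 2), (11, 5), (11, 7)]
Unfold 2 (reflect across h@12): 12 holes -> [(9, 1), (9, 6), (11, 0), (11, 2), (11, 5), (11, 7), (12, 0), (12, 2), (12, 5), (12, 7), (14, 1), (14, 6)]
Unfold 3 (reflect across h@8): 24 holes -> [(1, 1), (1, 6), (3, 0), (3, 2), (3, 5), (3, 7), (4, 0), (4, 2), (4, 5), (4, 7), (6, 1), (6, 6), (9, 1), (9, 6), (11, 0), (11, 2), (11, 5), (11, 7), (12, 0), (12, 2), (12, 5), (12, 7), (14, 1), (14, 6)]
Unfold 4 (reflect across v@8): 48 holes -> [(1, 1), (1, 6), (1, 9), (1, 14), (3, 0), (3, 2), (3, 5), (3, 7), (3, 8), (3, 10), (3, 13), (3, 15), (4, 0), (4, 2), (4, 5), (4, 7), (4, 8), (4, 10), (4, 13), (4, 15), (6, 1), (6, 6), (6, 9), (6, 14), (9, 1), (9, 6), (9, 9), (9, 14), (11, 0), (11, 2), (11, 5), (11, 7), (11, 8), (11, 10), (11, 13), (11, 15), (12, 0), (12, 2), (12, 5), (12, 7), (12, 8), (12, 10), (12, 13), (12, 15), (14, 1), (14, 6), (14, 9), (14, 14)]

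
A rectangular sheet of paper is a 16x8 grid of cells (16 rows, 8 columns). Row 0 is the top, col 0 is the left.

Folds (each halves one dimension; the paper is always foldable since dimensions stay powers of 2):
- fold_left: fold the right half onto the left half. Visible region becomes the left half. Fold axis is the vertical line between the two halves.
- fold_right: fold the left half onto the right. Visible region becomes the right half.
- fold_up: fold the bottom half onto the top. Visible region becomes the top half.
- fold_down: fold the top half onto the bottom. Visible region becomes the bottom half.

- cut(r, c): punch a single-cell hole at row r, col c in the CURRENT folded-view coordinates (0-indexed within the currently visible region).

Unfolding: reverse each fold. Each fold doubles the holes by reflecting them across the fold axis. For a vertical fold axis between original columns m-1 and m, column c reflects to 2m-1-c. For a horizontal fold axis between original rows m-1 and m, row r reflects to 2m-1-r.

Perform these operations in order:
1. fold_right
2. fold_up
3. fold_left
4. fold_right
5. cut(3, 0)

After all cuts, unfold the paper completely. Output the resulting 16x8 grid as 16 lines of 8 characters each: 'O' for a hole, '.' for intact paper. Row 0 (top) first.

Op 1 fold_right: fold axis v@4; visible region now rows[0,16) x cols[4,8) = 16x4
Op 2 fold_up: fold axis h@8; visible region now rows[0,8) x cols[4,8) = 8x4
Op 3 fold_left: fold axis v@6; visible region now rows[0,8) x cols[4,6) = 8x2
Op 4 fold_right: fold axis v@5; visible region now rows[0,8) x cols[5,6) = 8x1
Op 5 cut(3, 0): punch at orig (3,5); cuts so far [(3, 5)]; region rows[0,8) x cols[5,6) = 8x1
Unfold 1 (reflect across v@5): 2 holes -> [(3, 4), (3, 5)]
Unfold 2 (reflect across v@6): 4 holes -> [(3, 4), (3, 5), (3, 6), (3, 7)]
Unfold 3 (reflect across h@8): 8 holes -> [(3, 4), (3, 5), (3, 6), (3, 7), (12, 4), (12, 5), (12, 6), (12, 7)]
Unfold 4 (reflect across v@4): 16 holes -> [(3, 0), (3, 1), (3, 2), (3, 3), (3, 4), (3, 5), (3, 6), (3, 7), (12, 0), (12, 1), (12, 2), (12, 3), (12, 4), (12, 5), (12, 6), (12, 7)]

Answer: ........
........
........
OOOOOOOO
........
........
........
........
........
........
........
........
OOOOOOOO
........
........
........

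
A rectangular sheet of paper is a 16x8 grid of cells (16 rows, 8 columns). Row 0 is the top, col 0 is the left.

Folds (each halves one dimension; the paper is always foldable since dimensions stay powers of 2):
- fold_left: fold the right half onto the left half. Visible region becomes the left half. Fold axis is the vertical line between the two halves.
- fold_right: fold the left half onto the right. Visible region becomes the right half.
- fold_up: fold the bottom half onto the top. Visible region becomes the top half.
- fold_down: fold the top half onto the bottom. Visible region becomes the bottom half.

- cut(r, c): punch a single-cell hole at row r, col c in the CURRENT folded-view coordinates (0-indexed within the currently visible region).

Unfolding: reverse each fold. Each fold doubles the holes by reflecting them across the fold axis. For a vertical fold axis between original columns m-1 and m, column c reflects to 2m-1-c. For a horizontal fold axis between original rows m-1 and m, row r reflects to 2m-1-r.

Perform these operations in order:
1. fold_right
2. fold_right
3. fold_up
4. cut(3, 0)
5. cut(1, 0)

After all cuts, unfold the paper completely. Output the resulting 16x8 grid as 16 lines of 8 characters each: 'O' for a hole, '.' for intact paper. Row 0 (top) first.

Op 1 fold_right: fold axis v@4; visible region now rows[0,16) x cols[4,8) = 16x4
Op 2 fold_right: fold axis v@6; visible region now rows[0,16) x cols[6,8) = 16x2
Op 3 fold_up: fold axis h@8; visible region now rows[0,8) x cols[6,8) = 8x2
Op 4 cut(3, 0): punch at orig (3,6); cuts so far [(3, 6)]; region rows[0,8) x cols[6,8) = 8x2
Op 5 cut(1, 0): punch at orig (1,6); cuts so far [(1, 6), (3, 6)]; region rows[0,8) x cols[6,8) = 8x2
Unfold 1 (reflect across h@8): 4 holes -> [(1, 6), (3, 6), (12, 6), (14, 6)]
Unfold 2 (reflect across v@6): 8 holes -> [(1, 5), (1, 6), (3, 5), (3, 6), (12, 5), (12, 6), (14, 5), (14, 6)]
Unfold 3 (reflect across v@4): 16 holes -> [(1, 1), (1, 2), (1, 5), (1, 6), (3, 1), (3, 2), (3, 5), (3, 6), (12, 1), (12, 2), (12, 5), (12, 6), (14, 1), (14, 2), (14, 5), (14, 6)]

Answer: ........
.OO..OO.
........
.OO..OO.
........
........
........
........
........
........
........
........
.OO..OO.
........
.OO..OO.
........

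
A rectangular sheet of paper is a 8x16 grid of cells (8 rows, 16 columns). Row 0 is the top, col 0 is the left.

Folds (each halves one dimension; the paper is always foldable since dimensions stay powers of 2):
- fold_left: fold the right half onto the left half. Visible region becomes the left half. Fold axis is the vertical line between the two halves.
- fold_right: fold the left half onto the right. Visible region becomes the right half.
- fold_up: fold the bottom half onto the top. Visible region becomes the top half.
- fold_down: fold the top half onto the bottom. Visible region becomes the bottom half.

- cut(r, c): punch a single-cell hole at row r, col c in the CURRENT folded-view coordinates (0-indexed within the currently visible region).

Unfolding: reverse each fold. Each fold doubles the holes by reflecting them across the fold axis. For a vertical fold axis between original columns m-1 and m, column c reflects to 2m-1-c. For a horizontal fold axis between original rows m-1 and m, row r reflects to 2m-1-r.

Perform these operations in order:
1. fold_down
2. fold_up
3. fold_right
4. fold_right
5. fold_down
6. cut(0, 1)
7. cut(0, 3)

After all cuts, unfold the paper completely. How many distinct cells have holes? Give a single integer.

Op 1 fold_down: fold axis h@4; visible region now rows[4,8) x cols[0,16) = 4x16
Op 2 fold_up: fold axis h@6; visible region now rows[4,6) x cols[0,16) = 2x16
Op 3 fold_right: fold axis v@8; visible region now rows[4,6) x cols[8,16) = 2x8
Op 4 fold_right: fold axis v@12; visible region now rows[4,6) x cols[12,16) = 2x4
Op 5 fold_down: fold axis h@5; visible region now rows[5,6) x cols[12,16) = 1x4
Op 6 cut(0, 1): punch at orig (5,13); cuts so far [(5, 13)]; region rows[5,6) x cols[12,16) = 1x4
Op 7 cut(0, 3): punch at orig (5,15); cuts so far [(5, 13), (5, 15)]; region rows[5,6) x cols[12,16) = 1x4
Unfold 1 (reflect across h@5): 4 holes -> [(4, 13), (4, 15), (5, 13), (5, 15)]
Unfold 2 (reflect across v@12): 8 holes -> [(4, 8), (4, 10), (4, 13), (4, 15), (5, 8), (5, 10), (5, 13), (5, 15)]
Unfold 3 (reflect across v@8): 16 holes -> [(4, 0), (4, 2), (4, 5), (4, 7), (4, 8), (4, 10), (4, 13), (4, 15), (5, 0), (5, 2), (5, 5), (5, 7), (5, 8), (5, 10), (5, 13), (5, 15)]
Unfold 4 (reflect across h@6): 32 holes -> [(4, 0), (4, 2), (4, 5), (4, 7), (4, 8), (4, 10), (4, 13), (4, 15), (5, 0), (5, 2), (5, 5), (5, 7), (5, 8), (5, 10), (5, 13), (5, 15), (6, 0), (6, 2), (6, 5), (6, 7), (6, 8), (6, 10), (6, 13), (6, 15), (7, 0), (7, 2), (7, 5), (7, 7), (7, 8), (7, 10), (7, 13), (7, 15)]
Unfold 5 (reflect across h@4): 64 holes -> [(0, 0), (0, 2), (0, 5), (0, 7), (0, 8), (0, 10), (0, 13), (0, 15), (1, 0), (1, 2), (1, 5), (1, 7), (1, 8), (1, 10), (1, 13), (1, 15), (2, 0), (2, 2), (2, 5), (2, 7), (2, 8), (2, 10), (2, 13), (2, 15), (3, 0), (3, 2), (3, 5), (3, 7), (3, 8), (3, 10), (3, 13), (3, 15), (4, 0), (4, 2), (4, 5), (4, 7), (4, 8), (4, 10), (4, 13), (4, 15), (5, 0), (5, 2), (5, 5), (5, 7), (5, 8), (5, 10), (5, 13), (5, 15), (6, 0), (6, 2), (6, 5), (6, 7), (6, 8), (6, 10), (6, 13), (6, 15), (7, 0), (7, 2), (7, 5), (7, 7), (7, 8), (7, 10), (7, 13), (7, 15)]

Answer: 64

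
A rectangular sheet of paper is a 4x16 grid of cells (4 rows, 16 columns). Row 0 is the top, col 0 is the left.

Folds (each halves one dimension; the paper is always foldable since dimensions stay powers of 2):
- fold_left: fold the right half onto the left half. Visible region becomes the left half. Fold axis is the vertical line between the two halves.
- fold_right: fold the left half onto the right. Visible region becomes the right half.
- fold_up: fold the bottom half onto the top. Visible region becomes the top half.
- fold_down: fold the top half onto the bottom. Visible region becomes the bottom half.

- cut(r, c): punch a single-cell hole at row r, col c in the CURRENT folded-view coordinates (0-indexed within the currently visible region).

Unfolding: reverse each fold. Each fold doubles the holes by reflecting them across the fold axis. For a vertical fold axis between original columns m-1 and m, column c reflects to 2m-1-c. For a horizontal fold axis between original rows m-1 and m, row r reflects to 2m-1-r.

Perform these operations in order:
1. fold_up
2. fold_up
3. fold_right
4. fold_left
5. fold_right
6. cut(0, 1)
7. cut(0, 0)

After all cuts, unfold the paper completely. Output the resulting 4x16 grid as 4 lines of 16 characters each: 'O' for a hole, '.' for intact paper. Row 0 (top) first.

Op 1 fold_up: fold axis h@2; visible region now rows[0,2) x cols[0,16) = 2x16
Op 2 fold_up: fold axis h@1; visible region now rows[0,1) x cols[0,16) = 1x16
Op 3 fold_right: fold axis v@8; visible region now rows[0,1) x cols[8,16) = 1x8
Op 4 fold_left: fold axis v@12; visible region now rows[0,1) x cols[8,12) = 1x4
Op 5 fold_right: fold axis v@10; visible region now rows[0,1) x cols[10,12) = 1x2
Op 6 cut(0, 1): punch at orig (0,11); cuts so far [(0, 11)]; region rows[0,1) x cols[10,12) = 1x2
Op 7 cut(0, 0): punch at orig (0,10); cuts so far [(0, 10), (0, 11)]; region rows[0,1) x cols[10,12) = 1x2
Unfold 1 (reflect across v@10): 4 holes -> [(0, 8), (0, 9), (0, 10), (0, 11)]
Unfold 2 (reflect across v@12): 8 holes -> [(0, 8), (0, 9), (0, 10), (0, 11), (0, 12), (0, 13), (0, 14), (0, 15)]
Unfold 3 (reflect across v@8): 16 holes -> [(0, 0), (0, 1), (0, 2), (0, 3), (0, 4), (0, 5), (0, 6), (0, 7), (0, 8), (0, 9), (0, 10), (0, 11), (0, 12), (0, 13), (0, 14), (0, 15)]
Unfold 4 (reflect across h@1): 32 holes -> [(0, 0), (0, 1), (0, 2), (0, 3), (0, 4), (0, 5), (0, 6), (0, 7), (0, 8), (0, 9), (0, 10), (0, 11), (0, 12), (0, 13), (0, 14), (0, 15), (1, 0), (1, 1), (1, 2), (1, 3), (1, 4), (1, 5), (1, 6), (1, 7), (1, 8), (1, 9), (1, 10), (1, 11), (1, 12), (1, 13), (1, 14), (1, 15)]
Unfold 5 (reflect across h@2): 64 holes -> [(0, 0), (0, 1), (0, 2), (0, 3), (0, 4), (0, 5), (0, 6), (0, 7), (0, 8), (0, 9), (0, 10), (0, 11), (0, 12), (0, 13), (0, 14), (0, 15), (1, 0), (1, 1), (1, 2), (1, 3), (1, 4), (1, 5), (1, 6), (1, 7), (1, 8), (1, 9), (1, 10), (1, 11), (1, 12), (1, 13), (1, 14), (1, 15), (2, 0), (2, 1), (2, 2), (2, 3), (2, 4), (2, 5), (2, 6), (2, 7), (2, 8), (2, 9), (2, 10), (2, 11), (2, 12), (2, 13), (2, 14), (2, 15), (3, 0), (3, 1), (3, 2), (3, 3), (3, 4), (3, 5), (3, 6), (3, 7), (3, 8), (3, 9), (3, 10), (3, 11), (3, 12), (3, 13), (3, 14), (3, 15)]

Answer: OOOOOOOOOOOOOOOO
OOOOOOOOOOOOOOOO
OOOOOOOOOOOOOOOO
OOOOOOOOOOOOOOOO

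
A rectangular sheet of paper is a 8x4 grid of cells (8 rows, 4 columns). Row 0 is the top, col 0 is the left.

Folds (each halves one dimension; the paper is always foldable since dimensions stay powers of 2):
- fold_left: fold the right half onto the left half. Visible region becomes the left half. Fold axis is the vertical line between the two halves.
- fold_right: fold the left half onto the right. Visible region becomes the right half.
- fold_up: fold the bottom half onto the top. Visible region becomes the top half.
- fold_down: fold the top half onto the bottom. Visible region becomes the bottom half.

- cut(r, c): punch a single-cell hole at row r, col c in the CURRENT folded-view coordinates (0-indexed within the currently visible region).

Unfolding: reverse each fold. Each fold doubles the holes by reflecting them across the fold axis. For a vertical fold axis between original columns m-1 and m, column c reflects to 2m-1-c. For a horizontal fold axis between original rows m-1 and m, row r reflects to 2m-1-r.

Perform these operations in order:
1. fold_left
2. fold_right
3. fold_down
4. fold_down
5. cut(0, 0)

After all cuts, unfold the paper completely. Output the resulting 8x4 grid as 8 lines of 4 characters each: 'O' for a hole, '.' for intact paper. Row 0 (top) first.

Op 1 fold_left: fold axis v@2; visible region now rows[0,8) x cols[0,2) = 8x2
Op 2 fold_right: fold axis v@1; visible region now rows[0,8) x cols[1,2) = 8x1
Op 3 fold_down: fold axis h@4; visible region now rows[4,8) x cols[1,2) = 4x1
Op 4 fold_down: fold axis h@6; visible region now rows[6,8) x cols[1,2) = 2x1
Op 5 cut(0, 0): punch at orig (6,1); cuts so far [(6, 1)]; region rows[6,8) x cols[1,2) = 2x1
Unfold 1 (reflect across h@6): 2 holes -> [(5, 1), (6, 1)]
Unfold 2 (reflect across h@4): 4 holes -> [(1, 1), (2, 1), (5, 1), (6, 1)]
Unfold 3 (reflect across v@1): 8 holes -> [(1, 0), (1, 1), (2, 0), (2, 1), (5, 0), (5, 1), (6, 0), (6, 1)]
Unfold 4 (reflect across v@2): 16 holes -> [(1, 0), (1, 1), (1, 2), (1, 3), (2, 0), (2, 1), (2, 2), (2, 3), (5, 0), (5, 1), (5, 2), (5, 3), (6, 0), (6, 1), (6, 2), (6, 3)]

Answer: ....
OOOO
OOOO
....
....
OOOO
OOOO
....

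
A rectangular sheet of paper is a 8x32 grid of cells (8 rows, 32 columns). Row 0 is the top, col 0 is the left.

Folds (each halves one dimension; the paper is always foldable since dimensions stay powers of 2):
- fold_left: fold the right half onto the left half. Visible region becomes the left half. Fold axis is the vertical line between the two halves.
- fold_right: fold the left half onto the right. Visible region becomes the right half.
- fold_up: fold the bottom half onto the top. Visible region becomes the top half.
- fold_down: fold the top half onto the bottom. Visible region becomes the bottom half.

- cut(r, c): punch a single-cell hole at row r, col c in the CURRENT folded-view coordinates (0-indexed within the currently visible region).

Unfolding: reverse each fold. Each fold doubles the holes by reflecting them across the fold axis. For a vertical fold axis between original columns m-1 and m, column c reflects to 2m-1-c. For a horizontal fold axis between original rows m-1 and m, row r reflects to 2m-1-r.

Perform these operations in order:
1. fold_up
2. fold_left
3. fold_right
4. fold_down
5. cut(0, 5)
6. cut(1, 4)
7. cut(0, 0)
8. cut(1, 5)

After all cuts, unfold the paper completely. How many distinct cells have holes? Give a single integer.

Op 1 fold_up: fold axis h@4; visible region now rows[0,4) x cols[0,32) = 4x32
Op 2 fold_left: fold axis v@16; visible region now rows[0,4) x cols[0,16) = 4x16
Op 3 fold_right: fold axis v@8; visible region now rows[0,4) x cols[8,16) = 4x8
Op 4 fold_down: fold axis h@2; visible region now rows[2,4) x cols[8,16) = 2x8
Op 5 cut(0, 5): punch at orig (2,13); cuts so far [(2, 13)]; region rows[2,4) x cols[8,16) = 2x8
Op 6 cut(1, 4): punch at orig (3,12); cuts so far [(2, 13), (3, 12)]; region rows[2,4) x cols[8,16) = 2x8
Op 7 cut(0, 0): punch at orig (2,8); cuts so far [(2, 8), (2, 13), (3, 12)]; region rows[2,4) x cols[8,16) = 2x8
Op 8 cut(1, 5): punch at orig (3,13); cuts so far [(2, 8), (2, 13), (3, 12), (3, 13)]; region rows[2,4) x cols[8,16) = 2x8
Unfold 1 (reflect across h@2): 8 holes -> [(0, 12), (0, 13), (1, 8), (1, 13), (2, 8), (2, 13), (3, 12), (3, 13)]
Unfold 2 (reflect across v@8): 16 holes -> [(0, 2), (0, 3), (0, 12), (0, 13), (1, 2), (1, 7), (1, 8), (1, 13), (2, 2), (2, 7), (2, 8), (2, 13), (3, 2), (3, 3), (3, 12), (3, 13)]
Unfold 3 (reflect across v@16): 32 holes -> [(0, 2), (0, 3), (0, 12), (0, 13), (0, 18), (0, 19), (0, 28), (0, 29), (1, 2), (1, 7), (1, 8), (1, 13), (1, 18), (1, 23), (1, 24), (1, 29), (2, 2), (2, 7), (2, 8), (2, 13), (2, 18), (2, 23), (2, 24), (2, 29), (3, 2), (3, 3), (3, 12), (3, 13), (3, 18), (3, 19), (3, 28), (3, 29)]
Unfold 4 (reflect across h@4): 64 holes -> [(0, 2), (0, 3), (0, 12), (0, 13), (0, 18), (0, 19), (0, 28), (0, 29), (1, 2), (1, 7), (1, 8), (1, 13), (1, 18), (1, 23), (1, 24), (1, 29), (2, 2), (2, 7), (2, 8), (2, 13), (2, 18), (2, 23), (2, 24), (2, 29), (3, 2), (3, 3), (3, 12), (3, 13), (3, 18), (3, 19), (3, 28), (3, 29), (4, 2), (4, 3), (4, 12), (4, 13), (4, 18), (4, 19), (4, 28), (4, 29), (5, 2), (5, 7), (5, 8), (5, 13), (5, 18), (5, 23), (5, 24), (5, 29), (6, 2), (6, 7), (6, 8), (6, 13), (6, 18), (6, 23), (6, 24), (6, 29), (7, 2), (7, 3), (7, 12), (7, 13), (7, 18), (7, 19), (7, 28), (7, 29)]

Answer: 64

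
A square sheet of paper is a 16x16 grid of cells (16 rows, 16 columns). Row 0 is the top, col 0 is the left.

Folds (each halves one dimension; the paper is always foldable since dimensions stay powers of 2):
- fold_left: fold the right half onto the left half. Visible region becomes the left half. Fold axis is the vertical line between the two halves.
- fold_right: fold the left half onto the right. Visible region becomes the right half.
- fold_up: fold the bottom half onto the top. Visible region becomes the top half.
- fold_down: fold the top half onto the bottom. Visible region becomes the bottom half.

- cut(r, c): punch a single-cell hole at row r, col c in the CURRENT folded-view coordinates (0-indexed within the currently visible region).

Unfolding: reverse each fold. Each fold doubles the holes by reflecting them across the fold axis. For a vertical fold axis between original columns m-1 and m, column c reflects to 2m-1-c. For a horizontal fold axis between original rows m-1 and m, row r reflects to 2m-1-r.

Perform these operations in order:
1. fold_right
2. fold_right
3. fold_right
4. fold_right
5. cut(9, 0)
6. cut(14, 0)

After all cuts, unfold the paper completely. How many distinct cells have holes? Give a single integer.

Answer: 32

Derivation:
Op 1 fold_right: fold axis v@8; visible region now rows[0,16) x cols[8,16) = 16x8
Op 2 fold_right: fold axis v@12; visible region now rows[0,16) x cols[12,16) = 16x4
Op 3 fold_right: fold axis v@14; visible region now rows[0,16) x cols[14,16) = 16x2
Op 4 fold_right: fold axis v@15; visible region now rows[0,16) x cols[15,16) = 16x1
Op 5 cut(9, 0): punch at orig (9,15); cuts so far [(9, 15)]; region rows[0,16) x cols[15,16) = 16x1
Op 6 cut(14, 0): punch at orig (14,15); cuts so far [(9, 15), (14, 15)]; region rows[0,16) x cols[15,16) = 16x1
Unfold 1 (reflect across v@15): 4 holes -> [(9, 14), (9, 15), (14, 14), (14, 15)]
Unfold 2 (reflect across v@14): 8 holes -> [(9, 12), (9, 13), (9, 14), (9, 15), (14, 12), (14, 13), (14, 14), (14, 15)]
Unfold 3 (reflect across v@12): 16 holes -> [(9, 8), (9, 9), (9, 10), (9, 11), (9, 12), (9, 13), (9, 14), (9, 15), (14, 8), (14, 9), (14, 10), (14, 11), (14, 12), (14, 13), (14, 14), (14, 15)]
Unfold 4 (reflect across v@8): 32 holes -> [(9, 0), (9, 1), (9, 2), (9, 3), (9, 4), (9, 5), (9, 6), (9, 7), (9, 8), (9, 9), (9, 10), (9, 11), (9, 12), (9, 13), (9, 14), (9, 15), (14, 0), (14, 1), (14, 2), (14, 3), (14, 4), (14, 5), (14, 6), (14, 7), (14, 8), (14, 9), (14, 10), (14, 11), (14, 12), (14, 13), (14, 14), (14, 15)]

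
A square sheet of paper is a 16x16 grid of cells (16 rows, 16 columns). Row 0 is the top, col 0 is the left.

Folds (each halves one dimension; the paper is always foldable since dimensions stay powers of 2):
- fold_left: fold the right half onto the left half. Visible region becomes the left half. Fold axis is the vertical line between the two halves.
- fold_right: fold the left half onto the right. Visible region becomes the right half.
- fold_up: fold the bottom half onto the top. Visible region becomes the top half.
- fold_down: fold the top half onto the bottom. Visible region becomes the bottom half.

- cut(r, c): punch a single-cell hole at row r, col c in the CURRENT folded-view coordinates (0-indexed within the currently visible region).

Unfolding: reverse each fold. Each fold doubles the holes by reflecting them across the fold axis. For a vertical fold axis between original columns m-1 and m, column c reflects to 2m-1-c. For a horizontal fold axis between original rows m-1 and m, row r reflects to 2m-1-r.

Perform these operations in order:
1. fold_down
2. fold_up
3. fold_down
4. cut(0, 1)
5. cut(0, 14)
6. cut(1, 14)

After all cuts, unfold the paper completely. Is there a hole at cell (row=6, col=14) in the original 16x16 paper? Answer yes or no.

Op 1 fold_down: fold axis h@8; visible region now rows[8,16) x cols[0,16) = 8x16
Op 2 fold_up: fold axis h@12; visible region now rows[8,12) x cols[0,16) = 4x16
Op 3 fold_down: fold axis h@10; visible region now rows[10,12) x cols[0,16) = 2x16
Op 4 cut(0, 1): punch at orig (10,1); cuts so far [(10, 1)]; region rows[10,12) x cols[0,16) = 2x16
Op 5 cut(0, 14): punch at orig (10,14); cuts so far [(10, 1), (10, 14)]; region rows[10,12) x cols[0,16) = 2x16
Op 6 cut(1, 14): punch at orig (11,14); cuts so far [(10, 1), (10, 14), (11, 14)]; region rows[10,12) x cols[0,16) = 2x16
Unfold 1 (reflect across h@10): 6 holes -> [(8, 14), (9, 1), (9, 14), (10, 1), (10, 14), (11, 14)]
Unfold 2 (reflect across h@12): 12 holes -> [(8, 14), (9, 1), (9, 14), (10, 1), (10, 14), (11, 14), (12, 14), (13, 1), (13, 14), (14, 1), (14, 14), (15, 14)]
Unfold 3 (reflect across h@8): 24 holes -> [(0, 14), (1, 1), (1, 14), (2, 1), (2, 14), (3, 14), (4, 14), (5, 1), (5, 14), (6, 1), (6, 14), (7, 14), (8, 14), (9, 1), (9, 14), (10, 1), (10, 14), (11, 14), (12, 14), (13, 1), (13, 14), (14, 1), (14, 14), (15, 14)]
Holes: [(0, 14), (1, 1), (1, 14), (2, 1), (2, 14), (3, 14), (4, 14), (5, 1), (5, 14), (6, 1), (6, 14), (7, 14), (8, 14), (9, 1), (9, 14), (10, 1), (10, 14), (11, 14), (12, 14), (13, 1), (13, 14), (14, 1), (14, 14), (15, 14)]

Answer: yes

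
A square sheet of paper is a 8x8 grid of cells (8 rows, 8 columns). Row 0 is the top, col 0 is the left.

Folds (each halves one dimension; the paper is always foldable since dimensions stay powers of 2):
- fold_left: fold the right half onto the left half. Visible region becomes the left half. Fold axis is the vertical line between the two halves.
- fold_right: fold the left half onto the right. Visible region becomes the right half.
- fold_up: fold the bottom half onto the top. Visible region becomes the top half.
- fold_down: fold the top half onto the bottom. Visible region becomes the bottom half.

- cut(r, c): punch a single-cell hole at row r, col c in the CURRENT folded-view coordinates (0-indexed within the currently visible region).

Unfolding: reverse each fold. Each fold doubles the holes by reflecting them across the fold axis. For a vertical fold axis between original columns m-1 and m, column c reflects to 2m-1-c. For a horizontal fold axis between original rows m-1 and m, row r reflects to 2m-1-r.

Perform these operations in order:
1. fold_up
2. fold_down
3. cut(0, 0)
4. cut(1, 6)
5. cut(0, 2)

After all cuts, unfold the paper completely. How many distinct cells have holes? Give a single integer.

Answer: 12

Derivation:
Op 1 fold_up: fold axis h@4; visible region now rows[0,4) x cols[0,8) = 4x8
Op 2 fold_down: fold axis h@2; visible region now rows[2,4) x cols[0,8) = 2x8
Op 3 cut(0, 0): punch at orig (2,0); cuts so far [(2, 0)]; region rows[2,4) x cols[0,8) = 2x8
Op 4 cut(1, 6): punch at orig (3,6); cuts so far [(2, 0), (3, 6)]; region rows[2,4) x cols[0,8) = 2x8
Op 5 cut(0, 2): punch at orig (2,2); cuts so far [(2, 0), (2, 2), (3, 6)]; region rows[2,4) x cols[0,8) = 2x8
Unfold 1 (reflect across h@2): 6 holes -> [(0, 6), (1, 0), (1, 2), (2, 0), (2, 2), (3, 6)]
Unfold 2 (reflect across h@4): 12 holes -> [(0, 6), (1, 0), (1, 2), (2, 0), (2, 2), (3, 6), (4, 6), (5, 0), (5, 2), (6, 0), (6, 2), (7, 6)]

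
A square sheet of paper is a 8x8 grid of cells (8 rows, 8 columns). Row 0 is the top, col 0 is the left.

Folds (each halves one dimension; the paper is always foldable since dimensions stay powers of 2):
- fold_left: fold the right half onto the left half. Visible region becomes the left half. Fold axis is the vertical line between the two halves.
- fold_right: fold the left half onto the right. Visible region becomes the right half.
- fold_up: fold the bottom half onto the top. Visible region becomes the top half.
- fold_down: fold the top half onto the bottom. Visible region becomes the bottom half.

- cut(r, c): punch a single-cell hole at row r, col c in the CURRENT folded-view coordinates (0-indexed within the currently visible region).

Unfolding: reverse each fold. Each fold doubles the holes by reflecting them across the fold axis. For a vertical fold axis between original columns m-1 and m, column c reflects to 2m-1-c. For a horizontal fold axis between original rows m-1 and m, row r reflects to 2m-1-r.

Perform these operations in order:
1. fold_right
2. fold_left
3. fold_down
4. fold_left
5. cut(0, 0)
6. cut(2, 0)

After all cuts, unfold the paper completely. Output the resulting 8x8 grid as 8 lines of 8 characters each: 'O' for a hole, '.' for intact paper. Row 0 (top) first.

Op 1 fold_right: fold axis v@4; visible region now rows[0,8) x cols[4,8) = 8x4
Op 2 fold_left: fold axis v@6; visible region now rows[0,8) x cols[4,6) = 8x2
Op 3 fold_down: fold axis h@4; visible region now rows[4,8) x cols[4,6) = 4x2
Op 4 fold_left: fold axis v@5; visible region now rows[4,8) x cols[4,5) = 4x1
Op 5 cut(0, 0): punch at orig (4,4); cuts so far [(4, 4)]; region rows[4,8) x cols[4,5) = 4x1
Op 6 cut(2, 0): punch at orig (6,4); cuts so far [(4, 4), (6, 4)]; region rows[4,8) x cols[4,5) = 4x1
Unfold 1 (reflect across v@5): 4 holes -> [(4, 4), (4, 5), (6, 4), (6, 5)]
Unfold 2 (reflect across h@4): 8 holes -> [(1, 4), (1, 5), (3, 4), (3, 5), (4, 4), (4, 5), (6, 4), (6, 5)]
Unfold 3 (reflect across v@6): 16 holes -> [(1, 4), (1, 5), (1, 6), (1, 7), (3, 4), (3, 5), (3, 6), (3, 7), (4, 4), (4, 5), (4, 6), (4, 7), (6, 4), (6, 5), (6, 6), (6, 7)]
Unfold 4 (reflect across v@4): 32 holes -> [(1, 0), (1, 1), (1, 2), (1, 3), (1, 4), (1, 5), (1, 6), (1, 7), (3, 0), (3, 1), (3, 2), (3, 3), (3, 4), (3, 5), (3, 6), (3, 7), (4, 0), (4, 1), (4, 2), (4, 3), (4, 4), (4, 5), (4, 6), (4, 7), (6, 0), (6, 1), (6, 2), (6, 3), (6, 4), (6, 5), (6, 6), (6, 7)]

Answer: ........
OOOOOOOO
........
OOOOOOOO
OOOOOOOO
........
OOOOOOOO
........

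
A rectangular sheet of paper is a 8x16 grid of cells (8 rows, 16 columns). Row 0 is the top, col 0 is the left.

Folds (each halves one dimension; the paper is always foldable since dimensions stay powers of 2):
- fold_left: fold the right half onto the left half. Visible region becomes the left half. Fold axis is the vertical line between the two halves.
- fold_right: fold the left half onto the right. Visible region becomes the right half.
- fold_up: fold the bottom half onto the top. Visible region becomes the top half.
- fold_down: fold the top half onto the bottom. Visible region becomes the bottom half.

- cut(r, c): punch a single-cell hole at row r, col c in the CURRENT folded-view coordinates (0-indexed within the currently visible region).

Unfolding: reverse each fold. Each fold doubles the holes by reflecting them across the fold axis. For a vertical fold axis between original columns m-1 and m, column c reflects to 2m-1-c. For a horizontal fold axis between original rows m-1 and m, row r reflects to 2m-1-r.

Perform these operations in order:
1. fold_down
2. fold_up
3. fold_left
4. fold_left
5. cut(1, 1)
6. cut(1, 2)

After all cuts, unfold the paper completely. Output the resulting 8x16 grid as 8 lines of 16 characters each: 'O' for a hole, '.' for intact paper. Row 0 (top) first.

Op 1 fold_down: fold axis h@4; visible region now rows[4,8) x cols[0,16) = 4x16
Op 2 fold_up: fold axis h@6; visible region now rows[4,6) x cols[0,16) = 2x16
Op 3 fold_left: fold axis v@8; visible region now rows[4,6) x cols[0,8) = 2x8
Op 4 fold_left: fold axis v@4; visible region now rows[4,6) x cols[0,4) = 2x4
Op 5 cut(1, 1): punch at orig (5,1); cuts so far [(5, 1)]; region rows[4,6) x cols[0,4) = 2x4
Op 6 cut(1, 2): punch at orig (5,2); cuts so far [(5, 1), (5, 2)]; region rows[4,6) x cols[0,4) = 2x4
Unfold 1 (reflect across v@4): 4 holes -> [(5, 1), (5, 2), (5, 5), (5, 6)]
Unfold 2 (reflect across v@8): 8 holes -> [(5, 1), (5, 2), (5, 5), (5, 6), (5, 9), (5, 10), (5, 13), (5, 14)]
Unfold 3 (reflect across h@6): 16 holes -> [(5, 1), (5, 2), (5, 5), (5, 6), (5, 9), (5, 10), (5, 13), (5, 14), (6, 1), (6, 2), (6, 5), (6, 6), (6, 9), (6, 10), (6, 13), (6, 14)]
Unfold 4 (reflect across h@4): 32 holes -> [(1, 1), (1, 2), (1, 5), (1, 6), (1, 9), (1, 10), (1, 13), (1, 14), (2, 1), (2, 2), (2, 5), (2, 6), (2, 9), (2, 10), (2, 13), (2, 14), (5, 1), (5, 2), (5, 5), (5, 6), (5, 9), (5, 10), (5, 13), (5, 14), (6, 1), (6, 2), (6, 5), (6, 6), (6, 9), (6, 10), (6, 13), (6, 14)]

Answer: ................
.OO..OO..OO..OO.
.OO..OO..OO..OO.
................
................
.OO..OO..OO..OO.
.OO..OO..OO..OO.
................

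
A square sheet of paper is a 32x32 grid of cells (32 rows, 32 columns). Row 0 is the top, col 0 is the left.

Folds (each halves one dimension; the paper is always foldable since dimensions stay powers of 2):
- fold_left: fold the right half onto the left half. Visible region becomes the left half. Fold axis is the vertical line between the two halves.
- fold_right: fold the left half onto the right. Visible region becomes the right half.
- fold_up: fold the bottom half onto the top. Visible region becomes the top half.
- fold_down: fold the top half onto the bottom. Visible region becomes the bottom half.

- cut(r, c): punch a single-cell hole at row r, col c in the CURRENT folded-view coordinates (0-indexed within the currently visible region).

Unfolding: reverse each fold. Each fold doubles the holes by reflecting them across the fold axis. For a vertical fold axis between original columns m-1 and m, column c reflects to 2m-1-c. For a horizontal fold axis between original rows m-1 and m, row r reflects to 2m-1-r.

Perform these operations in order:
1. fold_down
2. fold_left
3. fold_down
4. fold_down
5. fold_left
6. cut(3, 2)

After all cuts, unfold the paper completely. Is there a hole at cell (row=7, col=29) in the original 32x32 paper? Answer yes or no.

Op 1 fold_down: fold axis h@16; visible region now rows[16,32) x cols[0,32) = 16x32
Op 2 fold_left: fold axis v@16; visible region now rows[16,32) x cols[0,16) = 16x16
Op 3 fold_down: fold axis h@24; visible region now rows[24,32) x cols[0,16) = 8x16
Op 4 fold_down: fold axis h@28; visible region now rows[28,32) x cols[0,16) = 4x16
Op 5 fold_left: fold axis v@8; visible region now rows[28,32) x cols[0,8) = 4x8
Op 6 cut(3, 2): punch at orig (31,2); cuts so far [(31, 2)]; region rows[28,32) x cols[0,8) = 4x8
Unfold 1 (reflect across v@8): 2 holes -> [(31, 2), (31, 13)]
Unfold 2 (reflect across h@28): 4 holes -> [(24, 2), (24, 13), (31, 2), (31, 13)]
Unfold 3 (reflect across h@24): 8 holes -> [(16, 2), (16, 13), (23, 2), (23, 13), (24, 2), (24, 13), (31, 2), (31, 13)]
Unfold 4 (reflect across v@16): 16 holes -> [(16, 2), (16, 13), (16, 18), (16, 29), (23, 2), (23, 13), (23, 18), (23, 29), (24, 2), (24, 13), (24, 18), (24, 29), (31, 2), (31, 13), (31, 18), (31, 29)]
Unfold 5 (reflect across h@16): 32 holes -> [(0, 2), (0, 13), (0, 18), (0, 29), (7, 2), (7, 13), (7, 18), (7, 29), (8, 2), (8, 13), (8, 18), (8, 29), (15, 2), (15, 13), (15, 18), (15, 29), (16, 2), (16, 13), (16, 18), (16, 29), (23, 2), (23, 13), (23, 18), (23, 29), (24, 2), (24, 13), (24, 18), (24, 29), (31, 2), (31, 13), (31, 18), (31, 29)]
Holes: [(0, 2), (0, 13), (0, 18), (0, 29), (7, 2), (7, 13), (7, 18), (7, 29), (8, 2), (8, 13), (8, 18), (8, 29), (15, 2), (15, 13), (15, 18), (15, 29), (16, 2), (16, 13), (16, 18), (16, 29), (23, 2), (23, 13), (23, 18), (23, 29), (24, 2), (24, 13), (24, 18), (24, 29), (31, 2), (31, 13), (31, 18), (31, 29)]

Answer: yes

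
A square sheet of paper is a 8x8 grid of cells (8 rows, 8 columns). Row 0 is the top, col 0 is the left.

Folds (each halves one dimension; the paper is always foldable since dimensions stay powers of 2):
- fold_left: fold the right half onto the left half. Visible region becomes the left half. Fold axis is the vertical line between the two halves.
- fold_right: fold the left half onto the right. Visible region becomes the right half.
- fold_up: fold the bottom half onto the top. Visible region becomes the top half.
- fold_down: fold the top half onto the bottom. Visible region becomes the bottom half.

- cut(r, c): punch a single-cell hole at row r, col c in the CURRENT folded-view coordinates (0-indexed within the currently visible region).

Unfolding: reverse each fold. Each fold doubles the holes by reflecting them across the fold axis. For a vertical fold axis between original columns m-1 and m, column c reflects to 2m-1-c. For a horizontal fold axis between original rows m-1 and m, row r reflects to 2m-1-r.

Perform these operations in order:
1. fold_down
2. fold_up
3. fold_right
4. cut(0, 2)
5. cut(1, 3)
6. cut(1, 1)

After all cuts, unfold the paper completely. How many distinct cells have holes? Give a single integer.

Answer: 24

Derivation:
Op 1 fold_down: fold axis h@4; visible region now rows[4,8) x cols[0,8) = 4x8
Op 2 fold_up: fold axis h@6; visible region now rows[4,6) x cols[0,8) = 2x8
Op 3 fold_right: fold axis v@4; visible region now rows[4,6) x cols[4,8) = 2x4
Op 4 cut(0, 2): punch at orig (4,6); cuts so far [(4, 6)]; region rows[4,6) x cols[4,8) = 2x4
Op 5 cut(1, 3): punch at orig (5,7); cuts so far [(4, 6), (5, 7)]; region rows[4,6) x cols[4,8) = 2x4
Op 6 cut(1, 1): punch at orig (5,5); cuts so far [(4, 6), (5, 5), (5, 7)]; region rows[4,6) x cols[4,8) = 2x4
Unfold 1 (reflect across v@4): 6 holes -> [(4, 1), (4, 6), (5, 0), (5, 2), (5, 5), (5, 7)]
Unfold 2 (reflect across h@6): 12 holes -> [(4, 1), (4, 6), (5, 0), (5, 2), (5, 5), (5, 7), (6, 0), (6, 2), (6, 5), (6, 7), (7, 1), (7, 6)]
Unfold 3 (reflect across h@4): 24 holes -> [(0, 1), (0, 6), (1, 0), (1, 2), (1, 5), (1, 7), (2, 0), (2, 2), (2, 5), (2, 7), (3, 1), (3, 6), (4, 1), (4, 6), (5, 0), (5, 2), (5, 5), (5, 7), (6, 0), (6, 2), (6, 5), (6, 7), (7, 1), (7, 6)]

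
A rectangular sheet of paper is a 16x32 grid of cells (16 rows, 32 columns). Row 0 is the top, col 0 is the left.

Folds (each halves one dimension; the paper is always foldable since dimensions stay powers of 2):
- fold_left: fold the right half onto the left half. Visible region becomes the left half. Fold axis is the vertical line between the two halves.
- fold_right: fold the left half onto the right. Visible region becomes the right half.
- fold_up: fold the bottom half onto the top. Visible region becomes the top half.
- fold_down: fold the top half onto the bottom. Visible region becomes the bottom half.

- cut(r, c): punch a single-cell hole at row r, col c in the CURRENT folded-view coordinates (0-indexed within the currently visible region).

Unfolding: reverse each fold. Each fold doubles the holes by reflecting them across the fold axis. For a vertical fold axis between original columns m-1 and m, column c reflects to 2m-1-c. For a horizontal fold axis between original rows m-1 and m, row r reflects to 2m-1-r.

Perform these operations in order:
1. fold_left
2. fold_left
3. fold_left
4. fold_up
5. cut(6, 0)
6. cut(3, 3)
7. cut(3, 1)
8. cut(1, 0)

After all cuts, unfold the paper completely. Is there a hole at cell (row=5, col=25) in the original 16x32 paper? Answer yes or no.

Answer: no

Derivation:
Op 1 fold_left: fold axis v@16; visible region now rows[0,16) x cols[0,16) = 16x16
Op 2 fold_left: fold axis v@8; visible region now rows[0,16) x cols[0,8) = 16x8
Op 3 fold_left: fold axis v@4; visible region now rows[0,16) x cols[0,4) = 16x4
Op 4 fold_up: fold axis h@8; visible region now rows[0,8) x cols[0,4) = 8x4
Op 5 cut(6, 0): punch at orig (6,0); cuts so far [(6, 0)]; region rows[0,8) x cols[0,4) = 8x4
Op 6 cut(3, 3): punch at orig (3,3); cuts so far [(3, 3), (6, 0)]; region rows[0,8) x cols[0,4) = 8x4
Op 7 cut(3, 1): punch at orig (3,1); cuts so far [(3, 1), (3, 3), (6, 0)]; region rows[0,8) x cols[0,4) = 8x4
Op 8 cut(1, 0): punch at orig (1,0); cuts so far [(1, 0), (3, 1), (3, 3), (6, 0)]; region rows[0,8) x cols[0,4) = 8x4
Unfold 1 (reflect across h@8): 8 holes -> [(1, 0), (3, 1), (3, 3), (6, 0), (9, 0), (12, 1), (12, 3), (14, 0)]
Unfold 2 (reflect across v@4): 16 holes -> [(1, 0), (1, 7), (3, 1), (3, 3), (3, 4), (3, 6), (6, 0), (6, 7), (9, 0), (9, 7), (12, 1), (12, 3), (12, 4), (12, 6), (14, 0), (14, 7)]
Unfold 3 (reflect across v@8): 32 holes -> [(1, 0), (1, 7), (1, 8), (1, 15), (3, 1), (3, 3), (3, 4), (3, 6), (3, 9), (3, 11), (3, 12), (3, 14), (6, 0), (6, 7), (6, 8), (6, 15), (9, 0), (9, 7), (9, 8), (9, 15), (12, 1), (12, 3), (12, 4), (12, 6), (12, 9), (12, 11), (12, 12), (12, 14), (14, 0), (14, 7), (14, 8), (14, 15)]
Unfold 4 (reflect across v@16): 64 holes -> [(1, 0), (1, 7), (1, 8), (1, 15), (1, 16), (1, 23), (1, 24), (1, 31), (3, 1), (3, 3), (3, 4), (3, 6), (3, 9), (3, 11), (3, 12), (3, 14), (3, 17), (3, 19), (3, 20), (3, 22), (3, 25), (3, 27), (3, 28), (3, 30), (6, 0), (6, 7), (6, 8), (6, 15), (6, 16), (6, 23), (6, 24), (6, 31), (9, 0), (9, 7), (9, 8), (9, 15), (9, 16), (9, 23), (9, 24), (9, 31), (12, 1), (12, 3), (12, 4), (12, 6), (12, 9), (12, 11), (12, 12), (12, 14), (12, 17), (12, 19), (12, 20), (12, 22), (12, 25), (12, 27), (12, 28), (12, 30), (14, 0), (14, 7), (14, 8), (14, 15), (14, 16), (14, 23), (14, 24), (14, 31)]
Holes: [(1, 0), (1, 7), (1, 8), (1, 15), (1, 16), (1, 23), (1, 24), (1, 31), (3, 1), (3, 3), (3, 4), (3, 6), (3, 9), (3, 11), (3, 12), (3, 14), (3, 17), (3, 19), (3, 20), (3, 22), (3, 25), (3, 27), (3, 28), (3, 30), (6, 0), (6, 7), (6, 8), (6, 15), (6, 16), (6, 23), (6, 24), (6, 31), (9, 0), (9, 7), (9, 8), (9, 15), (9, 16), (9, 23), (9, 24), (9, 31), (12, 1), (12, 3), (12, 4), (12, 6), (12, 9), (12, 11), (12, 12), (12, 14), (12, 17), (12, 19), (12, 20), (12, 22), (12, 25), (12, 27), (12, 28), (12, 30), (14, 0), (14, 7), (14, 8), (14, 15), (14, 16), (14, 23), (14, 24), (14, 31)]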